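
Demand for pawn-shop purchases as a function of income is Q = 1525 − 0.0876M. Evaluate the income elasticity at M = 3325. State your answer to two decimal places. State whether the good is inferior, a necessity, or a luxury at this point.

At M = 3325: Q = 1233.730.
dQ/dM = −0.0876.
η = (dQ/dM)·(M/Q) = -0.0876 × (3325/1233.730) = -0.24.
Since η < 0, the good is an inferior good.

-0.24 (inferior good)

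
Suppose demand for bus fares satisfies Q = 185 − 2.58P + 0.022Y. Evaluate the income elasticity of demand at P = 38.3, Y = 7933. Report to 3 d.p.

At P = 38.3, Y = 7933: Q = 260.712.
Holding P constant, ∂Q/∂Y = 0.022.
η_Y = (∂Q/∂Y)·(Y/Q) = 0.022 × (7933/260.712) = 0.669.

0.669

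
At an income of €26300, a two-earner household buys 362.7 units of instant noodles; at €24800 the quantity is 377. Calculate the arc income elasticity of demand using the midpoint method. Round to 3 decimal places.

-0.659

ΔQ = 377 − 362.7 = 14.3; midpoint Q̄ = (362.7 + 377)/2 = 369.85.
ΔI = 24800 − 26300 = -1500; midpoint Ī = (26300 + 24800)/2 = 25550.
η = (ΔQ/Q̄) ÷ (ΔI/Ī) = (14.3/369.85) ÷ (-1500/25550) = -0.659.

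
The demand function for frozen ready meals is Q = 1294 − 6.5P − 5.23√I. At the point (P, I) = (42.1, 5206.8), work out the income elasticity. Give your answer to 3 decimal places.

-0.293

At P = 42.1, I = 5206.8: Q = 642.963.
Holding P constant, ∂Q/∂I = -5.23/(2√I) = -0.0362398.
η_I = (∂Q/∂I)·(I/Q) = -0.0362398 × (5206.8/642.963) = -0.293.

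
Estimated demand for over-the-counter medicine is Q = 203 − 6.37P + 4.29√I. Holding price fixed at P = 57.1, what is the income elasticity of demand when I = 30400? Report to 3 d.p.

At P = 57.1, I = 30400: Q = 587.260.
Holding P constant, ∂Q/∂I = 4.29/(2√I) = 0.0123024.
η_I = (∂Q/∂I)·(I/Q) = 0.0123024 × (30400/587.260) = 0.637.

0.637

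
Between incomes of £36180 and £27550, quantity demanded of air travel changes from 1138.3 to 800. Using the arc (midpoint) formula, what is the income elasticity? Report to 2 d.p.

1.29

ΔQ = 800 − 1138.3 = -338.3; midpoint Q̄ = (1138.3 + 800)/2 = 969.15.
ΔI = 27550 − 36180 = -8630; midpoint Ī = (36180 + 27550)/2 = 31865.
η = (ΔQ/Q̄) ÷ (ΔI/Ī) = (-338.3/969.15) ÷ (-8630/31865) = 1.29.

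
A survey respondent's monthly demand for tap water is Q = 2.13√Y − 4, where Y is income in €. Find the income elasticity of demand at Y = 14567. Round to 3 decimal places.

At Y = 14567: Q = 253.078.
dQ/dY = 2.13/(2√Y) = 0.00882398 at this income.
η = (dQ/dY)·(Y/Q) = 0.00882398 × (14567/253.078) = 0.508.

0.508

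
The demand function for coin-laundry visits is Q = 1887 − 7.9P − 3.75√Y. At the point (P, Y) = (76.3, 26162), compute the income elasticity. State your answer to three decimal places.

At P = 76.3, Y = 26162: Q = 677.680.
Holding P constant, ∂Q/∂Y = -3.75/(2√Y) = -0.0115922.
η_Y = (∂Q/∂Y)·(Y/Q) = -0.0115922 × (26162/677.680) = -0.448.

-0.448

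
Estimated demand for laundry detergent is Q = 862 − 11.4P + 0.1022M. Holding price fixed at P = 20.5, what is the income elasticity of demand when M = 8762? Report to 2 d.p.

At P = 20.5, M = 8762: Q = 1523.776.
Holding P constant, ∂Q/∂M = 0.1022.
η_M = (∂Q/∂M)·(M/Q) = 0.1022 × (8762/1523.776) = 0.59.

0.59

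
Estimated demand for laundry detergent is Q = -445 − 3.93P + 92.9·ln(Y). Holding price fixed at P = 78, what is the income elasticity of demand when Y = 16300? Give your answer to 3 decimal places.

At P = 78, Y = 16300: Q = 149.490.
Holding P constant, ∂Q/∂Y = 92.9/Y = 0.00569939.
η_Y = (∂Q/∂Y)·(Y/Q) = 0.00569939 × (16300/149.490) = 0.621.

0.621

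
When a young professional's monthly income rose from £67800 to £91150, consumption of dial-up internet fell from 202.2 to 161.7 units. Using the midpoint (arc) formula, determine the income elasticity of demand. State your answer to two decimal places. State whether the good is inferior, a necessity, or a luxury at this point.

ΔQ = 161.7 − 202.2 = -40.5; midpoint Q̄ = (202.2 + 161.7)/2 = 181.95.
ΔI = 91150 − 67800 = 23350; midpoint Ī = (67800 + 91150)/2 = 79475.
η = (ΔQ/Q̄) ÷ (ΔI/Ī) = (-40.5/181.95) ÷ (23350/79475) = -0.76.
η < 0 ⇒ inferior good.

-0.76 (inferior good)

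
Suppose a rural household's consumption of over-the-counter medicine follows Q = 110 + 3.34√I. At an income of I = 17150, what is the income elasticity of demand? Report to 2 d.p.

At I = 17150: Q = 547.400.
dQ/dI = 3.34/(2√I) = 0.0127522 at this income.
η = (dQ/dI)·(I/Q) = 0.0127522 × (17150/547.400) = 0.40.

0.40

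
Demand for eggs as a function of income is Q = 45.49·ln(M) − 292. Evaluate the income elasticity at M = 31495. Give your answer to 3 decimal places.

At M = 31495: Q = 179.166.
dQ/dM = 45.49/M = 0.00144436 at this income.
η = (dQ/dM)·(M/Q) = 0.00144436 × (31495/179.166) = 0.254.

0.254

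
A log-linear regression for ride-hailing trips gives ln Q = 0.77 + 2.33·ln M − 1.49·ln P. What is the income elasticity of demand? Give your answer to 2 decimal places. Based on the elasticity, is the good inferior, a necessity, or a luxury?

In a log-linear demand, the coefficient on ln M is the income elasticity.
So η = 2.33.
η > 1 ⇒ luxury.

2.33 (luxury)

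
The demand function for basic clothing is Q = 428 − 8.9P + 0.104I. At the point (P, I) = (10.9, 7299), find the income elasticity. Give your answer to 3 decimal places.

At P = 10.9, I = 7299: Q = 1090.086.
Holding P constant, ∂Q/∂I = 0.104.
η_I = (∂Q/∂I)·(I/Q) = 0.104 × (7299/1090.086) = 0.696.

0.696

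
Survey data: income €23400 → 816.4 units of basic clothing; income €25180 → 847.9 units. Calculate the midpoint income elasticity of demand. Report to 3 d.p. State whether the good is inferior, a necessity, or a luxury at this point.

ΔQ = 847.9 − 816.4 = 31.5; midpoint Q̄ = (816.4 + 847.9)/2 = 832.15.
ΔI = 25180 − 23400 = 1780; midpoint Ī = (23400 + 25180)/2 = 24290.
η = (ΔQ/Q̄) ÷ (ΔI/Ī) = (31.5/832.15) ÷ (1780/24290) = 0.517.
0 < η < 1 ⇒ necessity.

0.517 (necessity)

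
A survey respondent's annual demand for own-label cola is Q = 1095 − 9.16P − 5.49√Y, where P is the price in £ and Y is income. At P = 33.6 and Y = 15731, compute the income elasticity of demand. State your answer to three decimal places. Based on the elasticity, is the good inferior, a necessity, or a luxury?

-3.490 (inferior good)

At P = 33.6, Y = 15731: Q = 98.650.
Holding P constant, ∂Q/∂Y = -5.49/(2√Y) = -0.0218859.
η_Y = (∂Q/∂Y)·(Y/Q) = -0.0218859 × (15731/98.650) = -3.490.
Since η < 0, this is an inferior good.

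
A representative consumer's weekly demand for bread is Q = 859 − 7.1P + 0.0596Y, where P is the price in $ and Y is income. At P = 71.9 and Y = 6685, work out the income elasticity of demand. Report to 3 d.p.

At P = 71.9, Y = 6685: Q = 746.936.
Holding P constant, ∂Q/∂Y = 0.0596.
η_Y = (∂Q/∂Y)·(Y/Q) = 0.0596 × (6685/746.936) = 0.533.

0.533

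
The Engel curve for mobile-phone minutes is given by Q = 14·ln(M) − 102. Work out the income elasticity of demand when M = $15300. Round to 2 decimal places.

At M = 15300: Q = 32.899.
dQ/dM = 14/M = 0.000915033 at this income.
η = (dQ/dM)·(M/Q) = 0.000915033 × (15300/32.899) = 0.43.

0.43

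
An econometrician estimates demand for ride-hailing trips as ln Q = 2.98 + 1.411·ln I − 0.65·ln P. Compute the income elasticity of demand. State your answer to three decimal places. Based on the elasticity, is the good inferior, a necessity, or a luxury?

In a log-linear demand, the coefficient on ln I is the income elasticity.
So η = 1.411.
η > 1 ⇒ luxury.

1.411 (luxury)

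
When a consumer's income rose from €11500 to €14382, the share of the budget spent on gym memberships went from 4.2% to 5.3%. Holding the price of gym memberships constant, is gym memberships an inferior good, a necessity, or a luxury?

The budget share rises as income rises, so η > 1.

luxury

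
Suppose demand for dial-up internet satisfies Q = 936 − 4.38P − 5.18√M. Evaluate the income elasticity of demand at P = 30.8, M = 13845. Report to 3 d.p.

At P = 30.8, M = 13845: Q = 191.592.
Holding P constant, ∂Q/∂M = -5.18/(2√M) = -0.0220117.
η_M = (∂Q/∂M)·(M/Q) = -0.0220117 × (13845/191.592) = -1.591.

-1.591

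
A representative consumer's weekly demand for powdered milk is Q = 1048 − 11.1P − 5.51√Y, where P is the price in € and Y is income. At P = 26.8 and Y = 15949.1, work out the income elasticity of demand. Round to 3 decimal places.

At P = 26.8, Y = 15949.1: Q = 54.663.
Holding P constant, ∂Q/∂Y = -5.51/(2√Y) = -0.0218149.
η_Y = (∂Q/∂Y)·(Y/Q) = -0.0218149 × (15949.1/54.663) = -6.365.

-6.365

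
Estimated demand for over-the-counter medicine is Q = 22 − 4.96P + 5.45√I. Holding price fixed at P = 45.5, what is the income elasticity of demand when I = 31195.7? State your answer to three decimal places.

0.634

At P = 45.5, I = 31195.7: Q = 758.916.
Holding P constant, ∂Q/∂I = 5.45/(2√I) = 0.0154283.
η_I = (∂Q/∂I)·(I/Q) = 0.0154283 × (31195.7/758.916) = 0.634.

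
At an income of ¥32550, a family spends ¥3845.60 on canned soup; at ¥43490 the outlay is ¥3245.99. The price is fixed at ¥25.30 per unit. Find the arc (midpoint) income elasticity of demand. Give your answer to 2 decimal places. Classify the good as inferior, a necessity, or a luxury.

-0.59 (inferior good)

With a constant price, Q₁ = 3845.60/25.30 = 152.000 and Q₂ = 3245.99/25.30 = 128.300 (equivalently, work directly with expenditure since P cancels).
Midpoint %ΔQ = (3245.99 − 3845.60)/3545.80 = -0.16910; midpoint %ΔI = (43490 − 32550)/38020 = 0.28774.
η = -0.16910 / 0.28774 = -0.59.
η < 0 ⇒ inferior good.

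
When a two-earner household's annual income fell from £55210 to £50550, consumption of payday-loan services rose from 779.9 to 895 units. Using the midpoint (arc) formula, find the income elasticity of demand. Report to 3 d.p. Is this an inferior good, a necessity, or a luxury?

ΔQ = 895 − 779.9 = 115.1; midpoint Q̄ = (779.9 + 895)/2 = 837.45.
ΔI = 50550 − 55210 = -4660; midpoint Ī = (55210 + 50550)/2 = 52880.
η = (ΔQ/Q̄) ÷ (ΔI/Ī) = (115.1/837.45) ÷ (-4660/52880) = -1.560.
η < 0 ⇒ inferior good.

-1.560 (inferior good)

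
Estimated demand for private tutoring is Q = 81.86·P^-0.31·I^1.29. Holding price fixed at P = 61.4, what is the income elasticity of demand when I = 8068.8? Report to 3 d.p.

For a multiplicative demand Q = A·P^α·I^β, the income elasticity is β everywhere.
Here β = 1.29, so η = 1.290.

1.290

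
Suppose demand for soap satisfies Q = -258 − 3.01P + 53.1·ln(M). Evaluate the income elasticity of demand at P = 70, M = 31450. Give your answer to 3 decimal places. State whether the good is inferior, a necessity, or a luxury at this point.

At P = 70, M = 31450: Q = 81.212.
Holding P constant, ∂Q/∂M = 53.1/M = 0.00168839.
η_M = (∂Q/∂M)·(M/Q) = 0.00168839 × (31450/81.212) = 0.654.
Since 0 < η < 1, this is a necessity.

0.654 (necessity)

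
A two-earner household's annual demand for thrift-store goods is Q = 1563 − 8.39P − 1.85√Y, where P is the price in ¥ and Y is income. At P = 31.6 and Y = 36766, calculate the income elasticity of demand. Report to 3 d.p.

At P = 31.6, Y = 36766: Q = 943.148.
Holding P constant, ∂Q/∂Y = -1.85/(2√Y) = -0.00482412.
η_Y = (∂Q/∂Y)·(Y/Q) = -0.00482412 × (36766/943.148) = -0.188.

-0.188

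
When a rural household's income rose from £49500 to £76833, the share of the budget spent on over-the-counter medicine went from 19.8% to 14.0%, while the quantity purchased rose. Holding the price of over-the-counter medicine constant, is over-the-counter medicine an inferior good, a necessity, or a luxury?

necessity

Quantity rises but the budget share falls as income rises, so 0 < η < 1.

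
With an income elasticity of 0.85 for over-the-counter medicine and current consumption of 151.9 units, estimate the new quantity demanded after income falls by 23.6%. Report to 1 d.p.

121.4

%ΔQ ≈ η × %ΔI = 0.85 × (-23.6%) = -20.06%.
New Q ≈ 151.9 × (1 − 0.2006) = 121.4.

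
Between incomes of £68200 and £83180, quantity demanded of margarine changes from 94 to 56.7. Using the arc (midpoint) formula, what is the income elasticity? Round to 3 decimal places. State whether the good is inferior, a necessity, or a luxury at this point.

-2.501 (inferior good)

ΔQ = 56.7 − 94 = -37.3; midpoint Q̄ = (94 + 56.7)/2 = 75.35.
ΔI = 83180 − 68200 = 14980; midpoint Ī = (68200 + 83180)/2 = 75690.
η = (ΔQ/Q̄) ÷ (ΔI/Ī) = (-37.3/75.35) ÷ (14980/75690) = -2.501.
η < 0 ⇒ inferior good.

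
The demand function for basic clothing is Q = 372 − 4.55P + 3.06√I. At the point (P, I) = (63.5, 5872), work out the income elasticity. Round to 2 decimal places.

At P = 63.5, I = 5872: Q = 317.560.
Holding P constant, ∂Q/∂I = 3.06/(2√I) = 0.0199663.
η_I = (∂Q/∂I)·(I/Q) = 0.0199663 × (5872/317.560) = 0.37.

0.37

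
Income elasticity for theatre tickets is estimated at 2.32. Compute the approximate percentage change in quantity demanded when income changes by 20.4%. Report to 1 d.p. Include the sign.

47.3%

%ΔQ ≈ η × %ΔI = 2.32 × 20.4% = 47.3%.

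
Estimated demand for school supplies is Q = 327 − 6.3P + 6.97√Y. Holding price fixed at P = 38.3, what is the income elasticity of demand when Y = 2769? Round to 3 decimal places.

0.405

At P = 38.3, Y = 2769: Q = 452.480.
Holding P constant, ∂Q/∂Y = 6.97/(2√Y) = 0.0662279.
η_Y = (∂Q/∂Y)·(Y/Q) = 0.0662279 × (2769/452.480) = 0.405.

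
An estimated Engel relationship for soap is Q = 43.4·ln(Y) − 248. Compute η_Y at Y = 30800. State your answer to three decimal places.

0.216

At Y = 30800: Q = 200.551.
dQ/dY = 43.4/Y = 0.00140909 at this income.
η = (dQ/dY)·(Y/Q) = 0.00140909 × (30800/200.551) = 0.216.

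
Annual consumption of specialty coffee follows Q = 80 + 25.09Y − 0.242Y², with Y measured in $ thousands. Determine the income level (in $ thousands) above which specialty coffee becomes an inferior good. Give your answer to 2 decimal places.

dQ/dY = 25.09 − 0.484Y.
The good is inferior where dQ/dY < 0. Setting dQ/dY = 0 gives Y = 25.09 / 0.484 = 51.84.

51.84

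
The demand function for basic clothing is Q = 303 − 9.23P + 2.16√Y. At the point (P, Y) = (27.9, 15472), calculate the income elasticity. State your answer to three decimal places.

At P = 27.9, Y = 15472: Q = 314.158.
Holding P constant, ∂Q/∂Y = 2.16/(2√Y) = 0.00868261.
η_Y = (∂Q/∂Y)·(Y/Q) = 0.00868261 × (15472/314.158) = 0.428.

0.428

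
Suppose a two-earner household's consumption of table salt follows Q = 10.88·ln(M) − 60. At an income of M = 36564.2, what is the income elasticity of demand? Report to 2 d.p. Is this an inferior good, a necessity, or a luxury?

At M = 36564.2: Q = 54.314.
dQ/dM = 10.88/M = 0.000297559 at this income.
η = (dQ/dM)·(M/Q) = 0.000297559 × (36564.2/54.314) = 0.20.
Since 0 < η < 1, the good is a necessity.

0.20 (necessity)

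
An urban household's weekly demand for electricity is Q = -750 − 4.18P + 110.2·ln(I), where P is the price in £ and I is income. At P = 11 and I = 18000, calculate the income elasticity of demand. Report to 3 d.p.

0.388

At P = 11, I = 18000: Q = 283.774.
Holding P constant, ∂Q/∂I = 110.2/I = 0.00612222.
η_I = (∂Q/∂I)·(I/Q) = 0.00612222 × (18000/283.774) = 0.388.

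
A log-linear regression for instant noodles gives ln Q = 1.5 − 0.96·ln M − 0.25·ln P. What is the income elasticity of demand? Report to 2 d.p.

-0.96

In a log-linear demand, the coefficient on ln M is the income elasticity.
So η = -0.96.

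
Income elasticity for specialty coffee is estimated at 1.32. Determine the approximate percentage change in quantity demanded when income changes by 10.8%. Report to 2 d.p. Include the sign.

14.26%

%ΔQ ≈ η × %ΔI = 1.32 × 10.8% = 14.26%.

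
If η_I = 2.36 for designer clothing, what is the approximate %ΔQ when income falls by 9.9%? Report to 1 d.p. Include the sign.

%ΔQ ≈ η × %ΔI = 2.36 × (-9.9%) = -23.4%.

-23.4%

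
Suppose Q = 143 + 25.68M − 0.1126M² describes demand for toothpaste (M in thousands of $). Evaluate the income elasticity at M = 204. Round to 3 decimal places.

-5.941

At M = 204: Q = 695.7584.
dQ/dM = 25.68 − 0.2252M = -20.26080.
η = (dQ/dM)·(M/Q) = -20.26080 × (204/695.7584) = -5.941.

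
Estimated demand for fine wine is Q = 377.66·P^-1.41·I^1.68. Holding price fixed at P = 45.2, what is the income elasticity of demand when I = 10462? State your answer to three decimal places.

1.680

For a multiplicative demand Q = A·P^α·I^β, the income elasticity is β everywhere.
Here β = 1.68, so η = 1.680.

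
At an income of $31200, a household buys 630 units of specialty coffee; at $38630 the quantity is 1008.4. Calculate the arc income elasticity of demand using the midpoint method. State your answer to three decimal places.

ΔQ = 1008.4 − 630 = 378.4; midpoint Q̄ = (630 + 1008.4)/2 = 819.2.
ΔI = 38630 − 31200 = 7430; midpoint Ī = (31200 + 38630)/2 = 34915.
η = (ΔQ/Q̄) ÷ (ΔI/Ī) = (378.4/819.2) ÷ (7430/34915) = 2.171.

2.171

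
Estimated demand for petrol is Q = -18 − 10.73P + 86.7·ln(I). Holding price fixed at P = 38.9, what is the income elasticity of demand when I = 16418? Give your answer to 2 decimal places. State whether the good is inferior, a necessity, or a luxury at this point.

At P = 38.9, I = 16418: Q = 406.125.
Holding P constant, ∂Q/∂I = 86.7/I = 0.00528079.
η_I = (∂Q/∂I)·(I/Q) = 0.00528079 × (16418/406.125) = 0.21.
Since 0 < η < 1, this is a necessity.

0.21 (necessity)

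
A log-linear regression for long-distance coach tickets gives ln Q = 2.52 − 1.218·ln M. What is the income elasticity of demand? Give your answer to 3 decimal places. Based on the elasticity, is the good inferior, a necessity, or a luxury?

In a log-linear demand, the coefficient on ln M is the income elasticity.
So η = -1.218.
η < 0 ⇒ inferior good.

-1.218 (inferior good)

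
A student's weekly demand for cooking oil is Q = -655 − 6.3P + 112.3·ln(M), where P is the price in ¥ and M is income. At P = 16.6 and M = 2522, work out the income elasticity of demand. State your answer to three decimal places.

0.935

At P = 16.6, M = 2522: Q = 120.044.
Holding P constant, ∂Q/∂M = 112.3/M = 0.0445282.
η_M = (∂Q/∂M)·(M/Q) = 0.0445282 × (2522/120.044) = 0.935.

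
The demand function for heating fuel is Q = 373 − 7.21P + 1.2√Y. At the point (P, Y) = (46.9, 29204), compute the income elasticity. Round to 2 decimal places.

0.43

At P = 46.9, Y = 29204: Q = 239.921.
Holding P constant, ∂Q/∂Y = 1.2/(2√Y) = 0.00351099.
η_Y = (∂Q/∂Y)·(Y/Q) = 0.00351099 × (29204/239.921) = 0.43.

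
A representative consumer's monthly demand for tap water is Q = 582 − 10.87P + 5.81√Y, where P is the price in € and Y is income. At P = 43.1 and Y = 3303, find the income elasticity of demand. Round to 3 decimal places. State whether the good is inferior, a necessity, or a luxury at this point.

0.373 (necessity)

At P = 43.1, Y = 3303: Q = 447.414.
Holding P constant, ∂Q/∂Y = 5.81/(2√Y) = 0.0505466.
η_Y = (∂Q/∂Y)·(Y/Q) = 0.0505466 × (3303/447.414) = 0.373.
Since 0 < η < 1, this is a necessity.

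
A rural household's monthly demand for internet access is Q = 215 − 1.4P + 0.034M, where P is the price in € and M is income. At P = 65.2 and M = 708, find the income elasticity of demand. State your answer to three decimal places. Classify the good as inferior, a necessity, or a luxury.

0.163 (necessity)

At P = 65.2, M = 708: Q = 147.792.
Holding P constant, ∂Q/∂M = 0.034.
η_M = (∂Q/∂M)·(M/Q) = 0.034 × (708/147.792) = 0.163.
Since 0 < η < 1, this is a necessity.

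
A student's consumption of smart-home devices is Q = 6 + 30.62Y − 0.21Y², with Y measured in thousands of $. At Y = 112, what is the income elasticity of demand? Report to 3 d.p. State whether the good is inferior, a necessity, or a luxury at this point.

-2.295 (inferior good)

At Y = 112: Q = 801.2000.
dQ/dY = 30.62 − 0.42Y = -16.42000.
η = (dQ/dY)·(Y/Q) = -16.42000 × (112/801.2000) = -2.295.
η < 0 ⇒ inferior good.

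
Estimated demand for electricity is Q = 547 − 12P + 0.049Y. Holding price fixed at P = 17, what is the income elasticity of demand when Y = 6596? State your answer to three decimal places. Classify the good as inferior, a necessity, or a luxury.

At P = 17, Y = 6596: Q = 666.204.
Holding P constant, ∂Q/∂Y = 0.049.
η_Y = (∂Q/∂Y)·(Y/Q) = 0.049 × (6596/666.204) = 0.485.
Since 0 < η < 1, this is a necessity.

0.485 (necessity)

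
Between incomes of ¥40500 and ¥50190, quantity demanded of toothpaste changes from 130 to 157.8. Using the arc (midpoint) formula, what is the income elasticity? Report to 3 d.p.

0.904

ΔQ = 157.8 − 130 = 27.8; midpoint Q̄ = (130 + 157.8)/2 = 143.9.
ΔI = 50190 − 40500 = 9690; midpoint Ī = (40500 + 50190)/2 = 45345.
η = (ΔQ/Q̄) ÷ (ΔI/Ī) = (27.8/143.9) ÷ (9690/45345) = 0.904.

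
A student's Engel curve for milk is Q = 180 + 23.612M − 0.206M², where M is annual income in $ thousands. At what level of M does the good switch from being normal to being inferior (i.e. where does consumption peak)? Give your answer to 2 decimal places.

57.31

dQ/dM = 23.612 − 0.412M.
The good is inferior where dQ/dM < 0. Setting dQ/dM = 0 gives M = 23.612 / 0.412 = 57.31.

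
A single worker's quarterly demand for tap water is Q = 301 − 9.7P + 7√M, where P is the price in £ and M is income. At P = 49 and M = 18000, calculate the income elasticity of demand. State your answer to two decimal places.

0.61

At P = 49, M = 18000: Q = 764.849.
Holding P constant, ∂Q/∂M = 7/(2√M) = 0.0260875.
η_M = (∂Q/∂M)·(M/Q) = 0.0260875 × (18000/764.849) = 0.61.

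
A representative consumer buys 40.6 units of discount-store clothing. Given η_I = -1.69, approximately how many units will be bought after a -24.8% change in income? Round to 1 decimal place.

57.6

%ΔQ ≈ η × %ΔI = -1.69 × (-24.8%) = 41.912%.
New Q ≈ 40.6 × (1 + 0.41912) = 57.6.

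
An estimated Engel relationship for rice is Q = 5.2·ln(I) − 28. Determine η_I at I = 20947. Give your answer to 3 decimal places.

0.219

At I = 20947: Q = 23.739.
dQ/dI = 5.2/I = 0.000248246 at this income.
η = (dQ/dI)·(I/Q) = 0.000248246 × (20947/23.739) = 0.219.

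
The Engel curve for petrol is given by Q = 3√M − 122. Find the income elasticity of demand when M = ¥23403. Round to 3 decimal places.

0.681

At M = 23403: Q = 336.941.
dQ/dM = 3/(2√M) = 0.00980518 at this income.
η = (dQ/dM)·(M/Q) = 0.00980518 × (23403/336.941) = 0.681.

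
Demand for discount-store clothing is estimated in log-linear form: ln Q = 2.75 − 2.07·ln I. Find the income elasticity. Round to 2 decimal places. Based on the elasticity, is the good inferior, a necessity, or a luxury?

-2.07 (inferior good)

In a log-linear demand, the coefficient on ln I is the income elasticity.
So η = -2.07.
η < 0 ⇒ inferior good.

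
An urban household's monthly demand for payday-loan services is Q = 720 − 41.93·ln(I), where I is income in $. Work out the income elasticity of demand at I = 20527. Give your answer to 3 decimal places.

-0.138

At I = 20527: Q = 303.656.
dQ/dI = -41.93/I = -0.00204268 at this income.
η = (dQ/dI)·(I/Q) = -0.00204268 × (20527/303.656) = -0.138.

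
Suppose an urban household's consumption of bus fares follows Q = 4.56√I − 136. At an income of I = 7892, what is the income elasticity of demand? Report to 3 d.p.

0.753

At I = 7892: Q = 269.096.
dQ/dI = 4.56/(2√I) = 0.025665 at this income.
η = (dQ/dI)·(I/Q) = 0.025665 × (7892/269.096) = 0.753.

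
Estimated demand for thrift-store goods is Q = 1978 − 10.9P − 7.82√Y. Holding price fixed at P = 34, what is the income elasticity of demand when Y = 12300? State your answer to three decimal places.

-0.586

At P = 34, Y = 12300: Q = 740.120.
Holding P constant, ∂Q/∂Y = -7.82/(2√Y) = -0.0352553.
η_Y = (∂Q/∂Y)·(Y/Q) = -0.0352553 × (12300/740.120) = -0.586.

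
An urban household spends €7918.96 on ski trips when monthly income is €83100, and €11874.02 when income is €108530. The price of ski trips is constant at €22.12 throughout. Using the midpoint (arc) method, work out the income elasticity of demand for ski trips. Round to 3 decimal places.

With a constant price, Q₁ = 7918.96/22.12 = 358.000 and Q₂ = 11874.02/22.12 = 536.800 (equivalently, work directly with expenditure since P cancels).
Midpoint %ΔQ = (11874.02 − 7918.96)/9896.49 = 0.39964; midpoint %ΔI = (108530 − 83100)/95815 = 0.26541.
η = 0.39964 / 0.26541 = 1.506.

1.506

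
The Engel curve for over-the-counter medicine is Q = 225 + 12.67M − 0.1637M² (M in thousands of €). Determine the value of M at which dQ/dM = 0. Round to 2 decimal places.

38.70

dQ/dM = 12.67 − 0.3274M.
The good is inferior where dQ/dM < 0. Setting dQ/dM = 0 gives M = 12.67 / 0.3274 = 38.70.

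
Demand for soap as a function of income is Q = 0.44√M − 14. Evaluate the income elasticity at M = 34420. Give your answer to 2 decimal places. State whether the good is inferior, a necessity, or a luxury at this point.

At M = 34420: Q = 67.632.
dQ/dM = 0.44/(2√M) = 0.00118582 at this income.
η = (dQ/dM)·(M/Q) = 0.00118582 × (34420/67.632) = 0.60.
Since 0 < η < 1, the good is a necessity.

0.60 (necessity)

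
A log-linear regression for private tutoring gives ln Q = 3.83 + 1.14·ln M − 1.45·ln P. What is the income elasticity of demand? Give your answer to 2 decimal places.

In a log-linear demand, the coefficient on ln M is the income elasticity.
So η = 1.14.

1.14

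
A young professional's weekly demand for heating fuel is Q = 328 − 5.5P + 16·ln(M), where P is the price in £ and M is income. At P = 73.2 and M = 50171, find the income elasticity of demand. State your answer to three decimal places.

At P = 73.2, M = 50171: Q = 98.571.
Holding P constant, ∂Q/∂M = 16/M = 0.000318909.
η_M = (∂Q/∂M)·(M/Q) = 0.000318909 × (50171/98.571) = 0.162.

0.162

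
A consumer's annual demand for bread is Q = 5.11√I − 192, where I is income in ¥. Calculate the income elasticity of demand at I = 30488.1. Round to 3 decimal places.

At I = 30488.1: Q = 700.249.
dQ/dI = 5.11/(2√I) = 0.0146327 at this income.
η = (dQ/dI)·(I/Q) = 0.0146327 × (30488.1/700.249) = 0.637.

0.637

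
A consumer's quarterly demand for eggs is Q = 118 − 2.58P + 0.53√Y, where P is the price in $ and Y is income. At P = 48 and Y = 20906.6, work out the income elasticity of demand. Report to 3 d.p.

0.541

At P = 48, Y = 20906.6: Q = 70.793.
Holding P constant, ∂Q/∂Y = 0.53/(2√Y) = 0.00183275.
η_Y = (∂Q/∂Y)·(Y/Q) = 0.00183275 × (20906.6/70.793) = 0.541.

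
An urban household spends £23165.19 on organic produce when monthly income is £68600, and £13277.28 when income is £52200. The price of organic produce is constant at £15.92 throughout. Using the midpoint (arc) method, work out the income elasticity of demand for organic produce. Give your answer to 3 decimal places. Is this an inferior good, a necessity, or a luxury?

1.999 (luxury)

With a constant price, Q₁ = 23165.19/15.92 = 1455.100 and Q₂ = 13277.28/15.92 = 834.000 (equivalently, work directly with expenditure since P cancels).
Midpoint %ΔQ = (13277.28 − 23165.19)/18221.24 = -0.54266; midpoint %ΔI = (52200 − 68600)/60400 = -0.27152.
η = -0.54266 / -0.27152 = 1.999.
η > 1 ⇒ luxury.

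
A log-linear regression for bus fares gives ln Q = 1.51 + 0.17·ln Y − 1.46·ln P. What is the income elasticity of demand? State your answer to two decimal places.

0.17

In a log-linear demand, the coefficient on ln Y is the income elasticity.
So η = 0.17.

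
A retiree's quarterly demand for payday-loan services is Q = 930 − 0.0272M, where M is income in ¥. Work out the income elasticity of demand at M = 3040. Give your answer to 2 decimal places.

At M = 3040: Q = 847.312.
dQ/dM = −0.0272.
η = (dQ/dM)·(M/Q) = -0.0272 × (3040/847.312) = -0.10.

-0.10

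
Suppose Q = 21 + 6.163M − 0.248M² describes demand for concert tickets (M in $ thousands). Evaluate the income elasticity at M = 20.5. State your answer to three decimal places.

At M = 20.5: Q = 43.1195.
dQ/dM = 6.163 − 0.496M = -4.00500.
η = (dQ/dM)·(M/Q) = -4.00500 × (20.5/43.1195) = -1.904.

-1.904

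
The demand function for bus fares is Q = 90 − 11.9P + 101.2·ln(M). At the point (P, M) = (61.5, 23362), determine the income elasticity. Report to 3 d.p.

0.269

At P = 61.5, M = 23362: Q = 376.107.
Holding P constant, ∂Q/∂M = 101.2/M = 0.00433182.
η_M = (∂Q/∂M)·(M/Q) = 0.00433182 × (23362/376.107) = 0.269.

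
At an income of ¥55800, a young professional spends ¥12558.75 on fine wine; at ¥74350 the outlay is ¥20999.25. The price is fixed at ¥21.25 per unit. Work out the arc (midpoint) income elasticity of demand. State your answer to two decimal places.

With a constant price, Q₁ = 12558.75/21.25 = 591.000 and Q₂ = 20999.25/21.25 = 988.200 (equivalently, work directly with expenditure since P cancels).
Midpoint %ΔQ = (20999.25 − 12558.75)/16779.00 = 0.50304; midpoint %ΔI = (74350 − 55800)/65075 = 0.28506.
η = 0.50304 / 0.28506 = 1.76.

1.76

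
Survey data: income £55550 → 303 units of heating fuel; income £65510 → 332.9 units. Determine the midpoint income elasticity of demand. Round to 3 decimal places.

0.572

ΔQ = 332.9 − 303 = 29.9; midpoint Q̄ = (303 + 332.9)/2 = 317.95.
ΔI = 65510 − 55550 = 9960; midpoint Ī = (55550 + 65510)/2 = 60530.
η = (ΔQ/Q̄) ÷ (ΔI/Ī) = (29.9/317.95) ÷ (9960/60530) = 0.572.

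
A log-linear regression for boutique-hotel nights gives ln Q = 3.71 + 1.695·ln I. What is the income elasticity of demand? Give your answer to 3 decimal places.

In a log-linear demand, the coefficient on ln I is the income elasticity.
So η = 1.695.

1.695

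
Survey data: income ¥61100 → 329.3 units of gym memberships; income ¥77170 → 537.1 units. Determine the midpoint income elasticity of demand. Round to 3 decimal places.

ΔQ = 537.1 − 329.3 = 207.8; midpoint Q̄ = (329.3 + 537.1)/2 = 433.2.
ΔI = 77170 − 61100 = 16070; midpoint Ī = (61100 + 77170)/2 = 69135.
η = (ΔQ/Q̄) ÷ (ΔI/Ī) = (207.8/433.2) ÷ (16070/69135) = 2.064.

2.064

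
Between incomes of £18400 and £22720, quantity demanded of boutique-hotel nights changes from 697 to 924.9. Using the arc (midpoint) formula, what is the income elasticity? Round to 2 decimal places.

1.34

ΔQ = 924.9 − 697 = 227.9; midpoint Q̄ = (697 + 924.9)/2 = 810.95.
ΔI = 22720 − 18400 = 4320; midpoint Ī = (18400 + 22720)/2 = 20560.
η = (ΔQ/Q̄) ÷ (ΔI/Ī) = (227.9/810.95) ÷ (4320/20560) = 1.34.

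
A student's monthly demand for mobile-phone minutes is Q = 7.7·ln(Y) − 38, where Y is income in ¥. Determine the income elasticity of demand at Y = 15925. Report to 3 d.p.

At Y = 15925: Q = 36.502.
dQ/dY = 7.7/Y = 0.000483516 at this income.
η = (dQ/dY)·(Y/Q) = 0.000483516 × (15925/36.502) = 0.211.

0.211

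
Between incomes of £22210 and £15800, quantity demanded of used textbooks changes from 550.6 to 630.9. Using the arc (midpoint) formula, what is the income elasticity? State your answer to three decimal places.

-0.403

ΔQ = 630.9 − 550.6 = 80.3; midpoint Q̄ = (550.6 + 630.9)/2 = 590.75.
ΔI = 15800 − 22210 = -6410; midpoint Ī = (22210 + 15800)/2 = 19005.
η = (ΔQ/Q̄) ÷ (ΔI/Ī) = (80.3/590.75) ÷ (-6410/19005) = -0.403.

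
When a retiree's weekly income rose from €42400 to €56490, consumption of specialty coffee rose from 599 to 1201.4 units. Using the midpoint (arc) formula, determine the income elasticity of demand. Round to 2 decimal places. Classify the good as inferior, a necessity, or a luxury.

ΔQ = 1201.4 − 599 = 602.4; midpoint Q̄ = (599 + 1201.4)/2 = 900.2.
ΔI = 56490 − 42400 = 14090; midpoint Ī = (42400 + 56490)/2 = 49445.
η = (ΔQ/Q̄) ÷ (ΔI/Ī) = (602.4/900.2) ÷ (14090/49445) = 2.35.
η > 1 ⇒ luxury.

2.35 (luxury)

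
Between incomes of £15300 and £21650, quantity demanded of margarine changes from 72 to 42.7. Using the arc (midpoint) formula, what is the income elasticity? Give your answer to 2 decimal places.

ΔQ = 42.7 − 72 = -29.3; midpoint Q̄ = (72 + 42.7)/2 = 57.35.
ΔI = 21650 − 15300 = 6350; midpoint Ī = (15300 + 21650)/2 = 18475.
η = (ΔQ/Q̄) ÷ (ΔI/Ī) = (-29.3/57.35) ÷ (6350/18475) = -1.49.

-1.49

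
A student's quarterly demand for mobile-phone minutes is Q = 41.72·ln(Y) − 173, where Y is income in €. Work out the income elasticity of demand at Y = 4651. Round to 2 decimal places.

0.23

At Y = 4651: Q = 179.319.
dQ/dY = 41.72/Y = 0.00897011 at this income.
η = (dQ/dY)·(Y/Q) = 0.00897011 × (4651/179.319) = 0.23.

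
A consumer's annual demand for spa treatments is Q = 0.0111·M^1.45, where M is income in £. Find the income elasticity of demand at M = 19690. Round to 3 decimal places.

1.450

For Q = A·M^β the income elasticity is constant and equal to β.
Here β = 1.45, so η = 1.450.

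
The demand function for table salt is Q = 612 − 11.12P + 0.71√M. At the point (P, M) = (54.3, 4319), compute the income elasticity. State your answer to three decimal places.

0.425

At P = 54.3, M = 4319: Q = 54.845.
Holding P constant, ∂Q/∂M = 0.71/(2√M) = 0.00540178.
η_M = (∂Q/∂M)·(M/Q) = 0.00540178 × (4319/54.845) = 0.425.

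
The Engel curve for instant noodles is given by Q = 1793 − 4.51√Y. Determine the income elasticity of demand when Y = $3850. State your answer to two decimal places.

At Y = 3850: Q = 1513.162.
dQ/dY = -4.51/(2√Y) = -0.0363426 at this income.
η = (dQ/dY)·(Y/Q) = -0.0363426 × (3850/1513.162) = -0.09.

-0.09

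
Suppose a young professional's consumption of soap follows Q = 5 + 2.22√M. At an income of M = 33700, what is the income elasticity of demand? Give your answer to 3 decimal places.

0.494

At M = 33700: Q = 412.538.
dQ/dM = 2.22/(2√M) = 0.00604656 at this income.
η = (dQ/dM)·(M/Q) = 0.00604656 × (33700/412.538) = 0.494.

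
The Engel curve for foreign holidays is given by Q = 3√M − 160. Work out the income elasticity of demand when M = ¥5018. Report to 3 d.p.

At M = 5018: Q = 52.514.
dQ/dM = 3/(2√M) = 0.0211751 at this income.
η = (dQ/dM)·(M/Q) = 0.0211751 × (5018/52.514) = 2.023.

2.023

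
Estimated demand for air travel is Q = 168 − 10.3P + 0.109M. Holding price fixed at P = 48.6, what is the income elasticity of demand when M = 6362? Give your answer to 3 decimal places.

1.922

At P = 48.6, M = 6362: Q = 360.878.
Holding P constant, ∂Q/∂M = 0.109.
η_M = (∂Q/∂M)·(M/Q) = 0.109 × (6362/360.878) = 1.922.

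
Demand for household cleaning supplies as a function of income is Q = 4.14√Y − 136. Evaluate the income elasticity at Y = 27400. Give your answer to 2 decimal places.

At Y = 27400: Q = 549.292.
dQ/dY = 4.14/(2√Y) = 0.0125053 at this income.
η = (dQ/dY)·(Y/Q) = 0.0125053 × (27400/549.292) = 0.62.

0.62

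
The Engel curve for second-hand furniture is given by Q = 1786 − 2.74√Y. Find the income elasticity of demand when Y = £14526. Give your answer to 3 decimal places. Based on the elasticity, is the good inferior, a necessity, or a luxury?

-0.113 (inferior good)

At Y = 14526: Q = 1455.765.
dQ/dY = -2.74/(2√Y) = -0.011367 at this income.
η = (dQ/dY)·(Y/Q) = -0.011367 × (14526/1455.765) = -0.113.
Since η < 0, the good is an inferior good.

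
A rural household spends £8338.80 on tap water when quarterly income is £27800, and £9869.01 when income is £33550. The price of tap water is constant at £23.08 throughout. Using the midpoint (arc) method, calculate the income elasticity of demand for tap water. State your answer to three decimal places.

With a constant price, Q₁ = 8338.80/23.08 = 361.300 and Q₂ = 9869.01/23.08 = 427.600 (equivalently, work directly with expenditure since P cancels).
Midpoint %ΔQ = (9869.01 − 8338.80)/9103.90 = 0.16808; midpoint %ΔI = (33550 − 27800)/30675 = 0.18745.
η = 0.16808 / 0.18745 = 0.897.

0.897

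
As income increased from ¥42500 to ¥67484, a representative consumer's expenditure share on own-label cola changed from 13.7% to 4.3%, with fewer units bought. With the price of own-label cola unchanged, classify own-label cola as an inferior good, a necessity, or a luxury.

Quantity demanded falls as income rises, so η < 0.

inferior good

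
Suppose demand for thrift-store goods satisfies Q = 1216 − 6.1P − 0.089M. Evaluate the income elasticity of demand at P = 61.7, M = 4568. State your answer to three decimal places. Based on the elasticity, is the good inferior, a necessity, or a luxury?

-0.939 (inferior good)

At P = 61.7, M = 4568: Q = 433.078.
Holding P constant, ∂Q/∂M = −0.089.
η_M = (∂Q/∂M)·(M/Q) = -0.089 × (4568/433.078) = -0.939.
Since η < 0, this is an inferior good.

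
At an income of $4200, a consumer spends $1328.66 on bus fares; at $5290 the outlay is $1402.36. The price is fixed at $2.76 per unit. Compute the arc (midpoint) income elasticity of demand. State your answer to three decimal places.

With a constant price, Q₁ = 1328.66/2.76 = 481.399 and Q₂ = 1402.36/2.76 = 508.101 (equivalently, work directly with expenditure since P cancels).
Midpoint %ΔQ = (1402.36 − 1328.66)/1365.51 = 0.05397; midpoint %ΔI = (5290 − 4200)/4745 = 0.22972.
η = 0.05397 / 0.22972 = 0.235.

0.235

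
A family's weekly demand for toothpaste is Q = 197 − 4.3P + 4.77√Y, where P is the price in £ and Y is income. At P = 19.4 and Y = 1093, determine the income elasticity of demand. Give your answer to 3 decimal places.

At P = 19.4, Y = 1093: Q = 271.279.
Holding P constant, ∂Q/∂Y = 4.77/(2√Y) = 0.0721404.
η_Y = (∂Q/∂Y)·(Y/Q) = 0.0721404 × (1093/271.279) = 0.291.

0.291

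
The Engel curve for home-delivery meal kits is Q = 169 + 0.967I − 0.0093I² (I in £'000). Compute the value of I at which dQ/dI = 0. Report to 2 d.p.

51.99

dQ/dI = 0.967 − 0.0186I.
The good is inferior where dQ/dI < 0. Setting dQ/dI = 0 gives I = 0.967 / 0.0186 = 51.99.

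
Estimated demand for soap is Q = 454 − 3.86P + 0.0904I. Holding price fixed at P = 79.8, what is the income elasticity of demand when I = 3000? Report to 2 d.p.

At P = 79.8, I = 3000: Q = 417.172.
Holding P constant, ∂Q/∂I = 0.0904.
η_I = (∂Q/∂I)·(I/Q) = 0.0904 × (3000/417.172) = 0.65.

0.65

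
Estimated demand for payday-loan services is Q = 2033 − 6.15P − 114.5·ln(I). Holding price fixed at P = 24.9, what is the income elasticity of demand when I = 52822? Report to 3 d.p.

-0.180

At P = 24.9, I = 52822: Q = 634.714.
Holding P constant, ∂Q/∂I = -114.5/I = -0.00216766.
η_I = (∂Q/∂I)·(I/Q) = -0.00216766 × (52822/634.714) = -0.180.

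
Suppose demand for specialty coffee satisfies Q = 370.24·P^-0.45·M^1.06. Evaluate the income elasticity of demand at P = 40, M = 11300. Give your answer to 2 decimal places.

For a multiplicative demand Q = A·P^α·M^β, the income elasticity is β everywhere.
Here β = 1.06, so η = 1.06.

1.06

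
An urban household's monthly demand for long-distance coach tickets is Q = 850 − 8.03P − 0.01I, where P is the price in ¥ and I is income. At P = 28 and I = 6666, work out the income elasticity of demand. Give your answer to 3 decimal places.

At P = 28, I = 6666: Q = 558.500.
Holding P constant, ∂Q/∂I = −0.01.
η_I = (∂Q/∂I)·(I/Q) = -0.01 × (6666/558.500) = -0.119.

-0.119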